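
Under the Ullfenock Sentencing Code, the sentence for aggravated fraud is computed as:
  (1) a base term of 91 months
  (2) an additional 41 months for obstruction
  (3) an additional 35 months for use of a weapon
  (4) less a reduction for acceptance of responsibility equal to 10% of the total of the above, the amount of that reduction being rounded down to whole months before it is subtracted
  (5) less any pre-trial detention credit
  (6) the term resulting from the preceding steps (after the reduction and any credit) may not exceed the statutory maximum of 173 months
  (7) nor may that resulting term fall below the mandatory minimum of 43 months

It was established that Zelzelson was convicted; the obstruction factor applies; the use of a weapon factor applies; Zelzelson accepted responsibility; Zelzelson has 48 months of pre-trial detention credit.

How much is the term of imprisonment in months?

Obstruction enhancement: +41 months
Use of a weapon enhancement: +35 months
Adjusted term: 91 months + 41 months + 35 months = 167 months
Acceptance of responsibility reduction: 10% of 167 months = 16 months (rounded down)
After reduction: 167 − 16 = 151 months
Less pre-trial detention credit: 151 months − 48 months = 103 months
Cap at 173 months: 103 months is within the cap, no reduction.
Minimum 43 months: 103 months meets the minimum, no increase.

103 months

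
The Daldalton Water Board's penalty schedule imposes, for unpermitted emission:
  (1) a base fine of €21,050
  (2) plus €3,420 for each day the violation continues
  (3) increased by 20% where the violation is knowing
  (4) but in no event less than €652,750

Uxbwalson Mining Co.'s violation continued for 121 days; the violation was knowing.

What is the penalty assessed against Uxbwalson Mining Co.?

€652,750

Per-day component: 121 × €3,420 = €413,820
Base plus per-day: €21,050 + €413,820 = €434,870
Enhancement: 20% of €434,870 = €86,974
Enhanced fine: €434,870 + €86,974 = €521,844
Minimum €652,750: €521,844 is below the minimum → €652,750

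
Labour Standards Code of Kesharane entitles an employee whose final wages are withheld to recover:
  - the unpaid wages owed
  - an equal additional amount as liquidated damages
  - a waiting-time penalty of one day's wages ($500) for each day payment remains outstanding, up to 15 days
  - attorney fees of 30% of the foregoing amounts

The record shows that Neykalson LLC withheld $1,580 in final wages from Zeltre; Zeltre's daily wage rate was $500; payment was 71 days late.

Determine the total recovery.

$13,858

Liquidated damages (equal amount): $1,580
Penalty days: min(71, 15) = 15
Waiting-time penalty: 15 × $500 = $7,500
Subtotal: $1,580 + $1,580 + $7,500 = $10,660
Attorney fees: 30% of $10,660 = $3,198
Total award: $10,660 + $3,198 = $13,858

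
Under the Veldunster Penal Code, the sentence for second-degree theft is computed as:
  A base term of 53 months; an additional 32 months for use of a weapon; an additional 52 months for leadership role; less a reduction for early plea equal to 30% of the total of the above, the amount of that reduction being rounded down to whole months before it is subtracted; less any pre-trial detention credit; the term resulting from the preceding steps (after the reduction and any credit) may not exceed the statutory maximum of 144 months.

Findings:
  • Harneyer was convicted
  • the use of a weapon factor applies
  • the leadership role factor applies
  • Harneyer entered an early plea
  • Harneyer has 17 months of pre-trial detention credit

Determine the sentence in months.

Use of a weapon enhancement: +32 months
Leadership role enhancement: +52 months
Adjusted term: 53 months + 32 months + 52 months = 137 months
Early plea reduction: 30% of 137 months = 41 months (rounded down)
After reduction: 137 − 41 = 96 months
Less pre-trial detention credit: 96 months − 17 months = 79 months
Cap at 144 months: 79 months is within the cap, no reduction.

Sentence: 79 months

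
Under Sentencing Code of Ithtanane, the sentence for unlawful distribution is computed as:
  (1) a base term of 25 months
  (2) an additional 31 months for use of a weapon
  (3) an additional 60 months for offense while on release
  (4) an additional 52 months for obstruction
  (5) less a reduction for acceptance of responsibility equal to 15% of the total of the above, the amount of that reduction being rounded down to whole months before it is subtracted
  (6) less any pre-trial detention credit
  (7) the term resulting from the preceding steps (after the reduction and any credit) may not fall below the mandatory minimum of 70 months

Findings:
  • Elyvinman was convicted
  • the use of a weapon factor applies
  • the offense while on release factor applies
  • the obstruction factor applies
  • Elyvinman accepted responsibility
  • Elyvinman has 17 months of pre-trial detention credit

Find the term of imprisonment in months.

Use of a weapon enhancement: +31 months
Offense while on release enhancement: +60 months
Obstruction enhancement: +52 months
Adjusted term: 25 months + 31 months + 60 months + 52 months = 168 months
Acceptance of responsibility reduction: 15% of 168 months = 25 months (rounded down)
After reduction: 168 − 25 = 143 months
Less pre-trial detention credit: 143 months − 17 months = 126 months
Minimum 70 months: 126 months meets the minimum, no increase.

126 months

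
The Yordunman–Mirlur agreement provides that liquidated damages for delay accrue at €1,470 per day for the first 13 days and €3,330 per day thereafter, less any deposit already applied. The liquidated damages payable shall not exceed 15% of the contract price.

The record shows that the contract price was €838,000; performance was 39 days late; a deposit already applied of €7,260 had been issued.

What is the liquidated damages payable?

First 13 days: 13 × €1,470 = €19,110
Remaining days: (39 − 13) × €3,330 = €86,580
Accrued per-day damages: €19,110 + €86,580 = €105,690
Less deposit already applied: €105,690 − €7,260 = €98,430
Cap: 15% of €838,000 = €125,700
Cap at €125,700: €98,430 is within the cap, no reduction.

€98,430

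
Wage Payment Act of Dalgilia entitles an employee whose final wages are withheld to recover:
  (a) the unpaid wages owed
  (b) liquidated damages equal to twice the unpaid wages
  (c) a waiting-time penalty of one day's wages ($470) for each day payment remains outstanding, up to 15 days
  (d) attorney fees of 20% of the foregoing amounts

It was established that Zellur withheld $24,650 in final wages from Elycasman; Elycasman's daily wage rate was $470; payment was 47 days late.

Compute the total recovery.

$97,200

Doubled: 2 × $24,650 = $49,300
Penalty days: min(47, 15) = 15
Waiting-time penalty: 15 × $470 = $7,050
Subtotal: $24,650 + $49,300 + $7,050 = $81,000
Attorney fees: 20% of $81,000 = $16,200
Total award: $81,000 + $16,200 = $97,200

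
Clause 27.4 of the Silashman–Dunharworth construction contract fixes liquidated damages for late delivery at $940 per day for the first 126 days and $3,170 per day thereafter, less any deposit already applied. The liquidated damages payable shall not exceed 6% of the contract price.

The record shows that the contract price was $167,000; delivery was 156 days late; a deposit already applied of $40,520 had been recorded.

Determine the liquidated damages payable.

$10,020

First 126 days: 126 × $940 = $118,440
Remaining days: (156 − 126) × $3,170 = $95,100
Accrued per-day damages: $118,440 + $95,100 = $213,540
Less deposit already applied: $213,540 − $40,520 = $173,020
Cap: 6% of $167,000 = $10,020
Cap at $10,020: $173,020 exceeds the cap → $10,020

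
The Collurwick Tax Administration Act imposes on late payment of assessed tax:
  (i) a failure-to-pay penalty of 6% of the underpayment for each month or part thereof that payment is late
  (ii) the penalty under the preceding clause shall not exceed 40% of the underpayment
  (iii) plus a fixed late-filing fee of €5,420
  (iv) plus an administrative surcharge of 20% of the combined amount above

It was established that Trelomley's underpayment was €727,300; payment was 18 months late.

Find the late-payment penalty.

€355,608

Accrued rate: 6% × 18 = 108%, capped at 40% → 40%
Failure-to-pay penalty: 40% of €727,300 = €290,920
Penalty before surcharge: €290,920 + €5,420 = €296,340
Administrative surcharge: 20% of €296,340 = €59,268
Total penalty: €296,340 + €59,268 = €355,608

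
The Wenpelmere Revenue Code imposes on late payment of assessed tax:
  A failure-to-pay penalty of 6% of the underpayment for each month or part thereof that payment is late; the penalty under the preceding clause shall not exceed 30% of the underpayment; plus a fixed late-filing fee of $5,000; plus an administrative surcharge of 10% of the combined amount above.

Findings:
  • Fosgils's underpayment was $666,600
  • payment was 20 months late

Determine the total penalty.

Accrued rate: 6% × 20 = 120%, capped at 30% → 30%
Failure-to-pay penalty: 30% of $666,600 = $199,980
Penalty before surcharge: $199,980 + $5,000 = $204,980
Administrative surcharge: 10% of $204,980 = $20,498
Total penalty: $204,980 + $20,498 = $225,478

$225,478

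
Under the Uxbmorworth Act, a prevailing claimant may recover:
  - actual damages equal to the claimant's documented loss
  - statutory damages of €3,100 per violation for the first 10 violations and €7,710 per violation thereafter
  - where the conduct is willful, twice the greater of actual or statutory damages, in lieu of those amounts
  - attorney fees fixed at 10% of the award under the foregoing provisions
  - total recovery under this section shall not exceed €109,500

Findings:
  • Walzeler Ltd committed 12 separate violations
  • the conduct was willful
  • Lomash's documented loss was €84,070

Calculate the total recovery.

First 10 violations: 10 × €3,100 = €31,000
Remaining violations: (12 − 10) × €7,710 = €15,420
Statutory damages: €31,000 + €15,420 = €46,420
Greater of actual damages (€84,070) or statutory damages (€46,420): €84,070
Doubled: 2 × €84,070 = €168,140
Attorney fees: 10% of €168,140 = €16,814
Total before cap: €168,140 + €16,814 = €184,954
Cap at €109,500: €184,954 exceeds the cap → €109,500

Total recovery: €109,500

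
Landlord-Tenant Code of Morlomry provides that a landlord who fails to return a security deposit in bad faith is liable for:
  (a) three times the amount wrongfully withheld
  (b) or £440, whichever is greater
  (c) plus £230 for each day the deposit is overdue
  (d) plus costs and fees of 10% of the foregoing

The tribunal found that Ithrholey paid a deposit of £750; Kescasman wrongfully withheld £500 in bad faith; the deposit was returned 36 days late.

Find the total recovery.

£10,758

Trebled: 3 × £500 = £1,500
Minimum £440: £1,500 meets the minimum, no increase.
Late-return penalty: 36 × £230 = £8,280
Damages plus late penalty: £1,500 + £8,280 = £9,780
Costs and fees: 10% of £9,780 = £978
Total recovery: £9,780 + £978 = £10,758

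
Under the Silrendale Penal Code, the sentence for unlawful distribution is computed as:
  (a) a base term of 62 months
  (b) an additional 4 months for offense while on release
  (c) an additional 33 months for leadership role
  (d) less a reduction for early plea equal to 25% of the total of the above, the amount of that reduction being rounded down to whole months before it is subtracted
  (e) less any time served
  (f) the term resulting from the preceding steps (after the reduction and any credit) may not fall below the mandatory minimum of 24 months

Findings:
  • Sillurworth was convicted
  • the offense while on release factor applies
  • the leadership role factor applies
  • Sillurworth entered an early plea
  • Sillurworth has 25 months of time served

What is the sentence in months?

Offense while on release enhancement: +4 months
Leadership role enhancement: +33 months
Adjusted term: 62 months + 4 months + 33 months = 99 months
Early plea reduction: 25% of 99 months = 24 months (rounded down)
After reduction: 99 − 24 = 75 months
Less time served: 75 months − 25 months = 50 months
Minimum 24 months: 50 months meets the minimum, no increase.

Sentence: 50 months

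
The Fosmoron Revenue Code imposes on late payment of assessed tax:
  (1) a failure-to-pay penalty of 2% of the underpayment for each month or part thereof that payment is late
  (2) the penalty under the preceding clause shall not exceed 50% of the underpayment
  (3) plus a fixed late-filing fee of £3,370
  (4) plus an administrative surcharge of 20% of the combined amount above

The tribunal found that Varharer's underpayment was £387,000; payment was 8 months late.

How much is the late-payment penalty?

£78,348

Accrued rate: 2% × 8 = 16%, capped at 50% → 16%
Failure-to-pay penalty: 16% of £387,000 = £61,920
Penalty before surcharge: £61,920 + £3,370 = £65,290
Administrative surcharge: 20% of £65,290 = £13,058
Total penalty: £65,290 + £13,058 = £78,348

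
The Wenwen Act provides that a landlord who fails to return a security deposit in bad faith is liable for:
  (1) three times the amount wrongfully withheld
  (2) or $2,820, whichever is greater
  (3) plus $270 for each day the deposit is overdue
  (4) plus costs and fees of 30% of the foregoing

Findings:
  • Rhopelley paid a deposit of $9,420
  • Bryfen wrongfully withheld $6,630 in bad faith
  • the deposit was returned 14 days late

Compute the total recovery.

$30,771

Trebled: 3 × $6,630 = $19,890
Minimum $2,820: $19,890 meets the minimum, no increase.
Late-return penalty: 14 × $270 = $3,780
Damages plus late penalty: $19,890 + $3,780 = $23,670
Costs and fees: 30% of $23,670 = $7,101
Total recovery: $23,670 + $7,101 = $30,771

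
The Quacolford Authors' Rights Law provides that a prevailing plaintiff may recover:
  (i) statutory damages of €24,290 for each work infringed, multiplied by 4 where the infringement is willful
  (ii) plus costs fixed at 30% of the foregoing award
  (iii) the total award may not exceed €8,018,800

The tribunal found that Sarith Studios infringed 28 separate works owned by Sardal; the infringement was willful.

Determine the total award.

Award: €3,536,624

Statutory damages: 28 × €24,290 = €680,120
Multiplied by 4: 4 × €680,120 = €2,720,480
Costs: 30% of €2,720,480 = €816,144
Award plus costs: €2,720,480 + €816,144 = €3,536,624
Cap at €8,018,800: €3,536,624 is within the cap, no reduction.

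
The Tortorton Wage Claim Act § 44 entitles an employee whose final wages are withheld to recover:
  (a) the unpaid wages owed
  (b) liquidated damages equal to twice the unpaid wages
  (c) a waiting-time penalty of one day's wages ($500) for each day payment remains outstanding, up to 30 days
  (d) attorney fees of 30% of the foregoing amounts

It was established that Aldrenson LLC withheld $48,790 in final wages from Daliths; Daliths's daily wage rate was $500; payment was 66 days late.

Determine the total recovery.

$209,781

Doubled: 2 × $48,790 = $97,580
Penalty days: min(66, 30) = 30
Waiting-time penalty: 30 × $500 = $15,000
Subtotal: $48,790 + $97,580 + $15,000 = $161,370
Attorney fees: 30% of $161,370 = $48,411
Total award: $161,370 + $48,411 = $209,781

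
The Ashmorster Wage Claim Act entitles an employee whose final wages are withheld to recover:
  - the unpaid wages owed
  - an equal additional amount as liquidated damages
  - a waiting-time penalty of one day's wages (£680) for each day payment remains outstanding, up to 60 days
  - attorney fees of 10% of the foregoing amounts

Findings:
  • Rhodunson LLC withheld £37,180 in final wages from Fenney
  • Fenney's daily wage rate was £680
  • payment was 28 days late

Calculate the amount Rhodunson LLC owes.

£102,740

Liquidated damages (equal amount): £37,180
Penalty days: min(28, 60) = 28
Waiting-time penalty: 28 × £680 = £19,040
Subtotal: £37,180 + £37,180 + £19,040 = £93,400
Attorney fees: 10% of £93,400 = £9,340
Total award: £93,400 + £9,340 = £102,740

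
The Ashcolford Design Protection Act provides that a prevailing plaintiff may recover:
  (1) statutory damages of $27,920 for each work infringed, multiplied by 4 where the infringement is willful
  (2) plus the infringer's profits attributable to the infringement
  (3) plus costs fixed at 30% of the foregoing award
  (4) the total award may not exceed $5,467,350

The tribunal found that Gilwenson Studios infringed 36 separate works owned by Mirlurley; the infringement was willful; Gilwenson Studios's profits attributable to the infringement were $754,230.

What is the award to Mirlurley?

Statutory damages: 36 × $27,920 = $1,005,120
Multiplied by 4: 4 × $1,005,120 = $4,020,480
Combined award: $4,020,480 + $754,230 = $4,774,710
Costs: 30% of $4,774,710 = $1,432,413
Award plus costs: $4,774,710 + $1,432,413 = $6,207,123
Cap at $5,467,350: $6,207,123 exceeds the cap → $5,467,350

Award: $5,467,350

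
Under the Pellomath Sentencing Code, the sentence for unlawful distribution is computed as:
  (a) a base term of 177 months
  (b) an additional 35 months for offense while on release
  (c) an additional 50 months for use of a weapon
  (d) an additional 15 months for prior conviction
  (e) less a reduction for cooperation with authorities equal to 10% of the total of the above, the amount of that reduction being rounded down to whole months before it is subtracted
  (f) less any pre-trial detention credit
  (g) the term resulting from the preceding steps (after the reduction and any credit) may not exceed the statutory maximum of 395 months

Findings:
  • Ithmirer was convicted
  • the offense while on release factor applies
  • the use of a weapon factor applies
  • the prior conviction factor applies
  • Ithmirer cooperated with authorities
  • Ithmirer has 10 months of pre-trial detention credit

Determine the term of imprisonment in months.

240 months

Offense while on release enhancement: +35 months
Use of a weapon enhancement: +50 months
Prior conviction enhancement: +15 months
Adjusted term: 177 months + 35 months + 50 months + 15 months = 277 months
Cooperation with authorities reduction: 10% of 277 months = 27 months (rounded down)
After reduction: 277 − 27 = 250 months
Less pre-trial detention credit: 250 months − 10 months = 240 months
Cap at 395 months: 240 months is within the cap, no reduction.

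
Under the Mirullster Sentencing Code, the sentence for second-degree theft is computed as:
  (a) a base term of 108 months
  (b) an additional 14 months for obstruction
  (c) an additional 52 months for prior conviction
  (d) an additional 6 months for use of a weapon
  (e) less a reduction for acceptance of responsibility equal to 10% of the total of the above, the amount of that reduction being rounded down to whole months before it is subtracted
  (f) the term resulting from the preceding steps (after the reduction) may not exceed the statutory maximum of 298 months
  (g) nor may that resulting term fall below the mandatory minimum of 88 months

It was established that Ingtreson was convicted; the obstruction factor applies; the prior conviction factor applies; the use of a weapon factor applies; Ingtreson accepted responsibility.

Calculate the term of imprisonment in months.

Obstruction enhancement: +14 months
Prior conviction enhancement: +52 months
Use of a weapon enhancement: +6 months
Adjusted term: 108 months + 14 months + 52 months + 6 months = 180 months
Acceptance of responsibility reduction: 10% of 180 months = 18 months (rounded down)
After reduction: 180 − 18 = 162 months
Cap at 298 months: 162 months is within the cap, no reduction.
Minimum 88 months: 162 months meets the minimum, no increase.

Sentence: 162 months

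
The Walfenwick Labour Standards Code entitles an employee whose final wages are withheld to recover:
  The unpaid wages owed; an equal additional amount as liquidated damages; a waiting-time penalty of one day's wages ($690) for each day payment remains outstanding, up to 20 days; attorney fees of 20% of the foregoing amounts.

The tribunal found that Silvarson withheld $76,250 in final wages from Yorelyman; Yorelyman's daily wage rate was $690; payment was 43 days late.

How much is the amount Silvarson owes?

Liquidated damages (equal amount): $76,250
Penalty days: min(43, 20) = 20
Waiting-time penalty: 20 × $690 = $13,800
Subtotal: $76,250 + $76,250 + $13,800 = $166,300
Attorney fees: 20% of $166,300 = $33,260
Total award: $166,300 + $33,260 = $199,560

Total award: $199,560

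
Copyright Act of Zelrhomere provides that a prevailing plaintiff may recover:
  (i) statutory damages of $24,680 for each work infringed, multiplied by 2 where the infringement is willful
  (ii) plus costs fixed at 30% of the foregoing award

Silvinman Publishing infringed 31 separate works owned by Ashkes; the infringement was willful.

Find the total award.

$1,989,208

Statutory damages: 31 × $24,680 = $765,080
Doubled: 2 × $765,080 = $1,530,160
Costs: 30% of $1,530,160 = $459,048
Award plus costs: $1,530,160 + $459,048 = $1,989,208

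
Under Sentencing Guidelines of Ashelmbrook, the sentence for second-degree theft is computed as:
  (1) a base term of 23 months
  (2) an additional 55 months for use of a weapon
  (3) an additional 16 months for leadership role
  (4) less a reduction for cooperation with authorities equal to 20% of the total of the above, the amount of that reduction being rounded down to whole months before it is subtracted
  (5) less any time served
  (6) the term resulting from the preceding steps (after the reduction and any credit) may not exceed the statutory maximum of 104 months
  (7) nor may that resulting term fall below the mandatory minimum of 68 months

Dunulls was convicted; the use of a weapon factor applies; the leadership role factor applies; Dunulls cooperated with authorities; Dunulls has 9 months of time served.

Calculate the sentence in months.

68 months

Use of a weapon enhancement: +55 months
Leadership role enhancement: +16 months
Adjusted term: 23 months + 55 months + 16 months = 94 months
Cooperation with authorities reduction: 20% of 94 months = 18 months (rounded down)
After reduction: 94 − 18 = 76 months
Less time served: 76 months − 9 months = 67 months
Cap at 104 months: 67 months is within the cap, no reduction.
Minimum 68 months: 67 months is below the minimum → 68 months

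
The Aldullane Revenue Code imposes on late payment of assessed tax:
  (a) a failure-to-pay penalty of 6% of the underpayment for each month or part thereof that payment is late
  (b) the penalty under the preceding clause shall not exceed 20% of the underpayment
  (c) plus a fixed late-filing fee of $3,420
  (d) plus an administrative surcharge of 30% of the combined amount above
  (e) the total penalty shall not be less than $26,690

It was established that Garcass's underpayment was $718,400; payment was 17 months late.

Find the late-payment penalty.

$191,230

Accrued rate: 6% × 17 = 102%, capped at 20% → 20%
Failure-to-pay penalty: 20% of $718,400 = $143,680
Penalty before surcharge: $143,680 + $3,420 = $147,100
Administrative surcharge: 30% of $147,100 = $44,130
Total penalty: $147,100 + $44,130 = $191,230
Minimum $26,690: $191,230 meets the minimum, no increase.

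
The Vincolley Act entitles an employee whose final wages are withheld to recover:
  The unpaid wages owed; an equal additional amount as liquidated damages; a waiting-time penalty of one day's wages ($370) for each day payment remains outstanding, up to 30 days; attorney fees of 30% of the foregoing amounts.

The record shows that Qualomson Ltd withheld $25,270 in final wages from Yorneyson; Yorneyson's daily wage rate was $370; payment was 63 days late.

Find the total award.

$80,132

Liquidated damages (equal amount): $25,270
Penalty days: min(63, 30) = 30
Waiting-time penalty: 30 × $370 = $11,100
Subtotal: $25,270 + $25,270 + $11,100 = $61,640
Attorney fees: 30% of $61,640 = $18,492
Total award: $61,640 + $18,492 = $80,132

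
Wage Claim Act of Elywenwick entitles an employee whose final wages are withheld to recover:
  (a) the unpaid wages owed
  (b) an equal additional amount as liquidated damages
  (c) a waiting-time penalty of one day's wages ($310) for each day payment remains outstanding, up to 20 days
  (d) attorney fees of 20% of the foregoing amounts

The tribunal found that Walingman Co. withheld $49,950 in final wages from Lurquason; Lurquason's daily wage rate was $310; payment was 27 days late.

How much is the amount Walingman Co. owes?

Liquidated damages (equal amount): $49,950
Penalty days: min(27, 20) = 20
Waiting-time penalty: 20 × $310 = $6,200
Subtotal: $49,950 + $49,950 + $6,200 = $106,100
Attorney fees: 20% of $106,100 = $21,220
Total award: $106,100 + $21,220 = $127,320

$127,320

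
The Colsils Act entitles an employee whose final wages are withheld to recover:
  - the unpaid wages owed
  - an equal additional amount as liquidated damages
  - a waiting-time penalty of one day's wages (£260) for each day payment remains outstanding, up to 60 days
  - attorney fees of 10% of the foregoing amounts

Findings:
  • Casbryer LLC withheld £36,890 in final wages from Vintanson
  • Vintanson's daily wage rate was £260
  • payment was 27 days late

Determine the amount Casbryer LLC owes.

£88,880

Liquidated damages (equal amount): £36,890
Penalty days: min(27, 60) = 27
Waiting-time penalty: 27 × £260 = £7,020
Subtotal: £36,890 + £36,890 + £7,020 = £80,800
Attorney fees: 10% of £80,800 = £8,080
Total award: £80,800 + £8,080 = £88,880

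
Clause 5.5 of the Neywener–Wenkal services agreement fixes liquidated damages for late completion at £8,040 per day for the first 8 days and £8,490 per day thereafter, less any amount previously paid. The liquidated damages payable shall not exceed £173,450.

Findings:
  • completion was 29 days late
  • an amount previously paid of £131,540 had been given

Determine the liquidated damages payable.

£111,070

First 8 days: 8 × £8,040 = £64,320
Remaining days: (29 − 8) × £8,490 = £178,290
Accrued per-day damages: £64,320 + £178,290 = £242,610
Less amount previously paid: £242,610 − £131,540 = £111,070
Cap at £173,450: £111,070 is within the cap, no reduction.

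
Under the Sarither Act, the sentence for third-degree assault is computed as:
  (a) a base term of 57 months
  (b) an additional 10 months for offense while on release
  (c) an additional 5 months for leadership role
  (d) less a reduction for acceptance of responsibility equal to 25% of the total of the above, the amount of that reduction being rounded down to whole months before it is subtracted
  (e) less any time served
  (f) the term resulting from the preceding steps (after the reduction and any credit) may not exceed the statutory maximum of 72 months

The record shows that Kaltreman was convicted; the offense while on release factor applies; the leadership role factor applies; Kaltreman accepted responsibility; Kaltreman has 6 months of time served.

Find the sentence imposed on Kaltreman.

Offense while on release enhancement: +10 months
Leadership role enhancement: +5 months
Adjusted term: 57 months + 10 months + 5 months = 72 months
Acceptance of responsibility reduction: 25% of 72 months = 18 months (rounded down)
After reduction: 72 − 18 = 54 months
Less time served: 54 months − 6 months = 48 months
Cap at 72 months: 48 months is within the cap, no reduction.

48 months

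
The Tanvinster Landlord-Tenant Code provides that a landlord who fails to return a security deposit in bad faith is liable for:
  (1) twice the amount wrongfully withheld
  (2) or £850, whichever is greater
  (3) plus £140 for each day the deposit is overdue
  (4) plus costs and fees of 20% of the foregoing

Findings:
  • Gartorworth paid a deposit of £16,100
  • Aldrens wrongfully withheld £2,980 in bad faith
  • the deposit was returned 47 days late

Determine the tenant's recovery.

£15,048

Doubled: 2 × £2,980 = £5,960
Minimum £850: £5,960 meets the minimum, no increase.
Late-return penalty: 47 × £140 = £6,580
Damages plus late penalty: £5,960 + £6,580 = £12,540
Costs and fees: 20% of £12,540 = £2,508
Total recovery: £12,540 + £2,508 = £15,048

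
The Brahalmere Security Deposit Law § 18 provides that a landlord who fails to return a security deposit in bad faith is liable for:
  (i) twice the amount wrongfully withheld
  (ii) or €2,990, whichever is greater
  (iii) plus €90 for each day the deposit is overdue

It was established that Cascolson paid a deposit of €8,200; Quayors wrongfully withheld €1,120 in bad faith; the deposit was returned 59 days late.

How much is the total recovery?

Doubled: 2 × €1,120 = €2,240
Minimum €2,990: €2,240 is below the minimum → €2,990
Late-return penalty: 59 × €90 = €5,310
Damages plus late penalty: €2,990 + €5,310 = €8,300

€8,300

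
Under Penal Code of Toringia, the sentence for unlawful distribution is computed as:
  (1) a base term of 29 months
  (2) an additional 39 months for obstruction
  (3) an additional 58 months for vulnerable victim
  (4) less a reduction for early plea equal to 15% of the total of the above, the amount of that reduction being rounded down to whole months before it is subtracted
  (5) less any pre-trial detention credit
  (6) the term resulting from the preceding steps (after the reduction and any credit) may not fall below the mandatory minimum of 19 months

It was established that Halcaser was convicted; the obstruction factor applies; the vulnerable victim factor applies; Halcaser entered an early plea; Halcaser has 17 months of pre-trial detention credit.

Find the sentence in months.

91 months

Obstruction enhancement: +39 months
Vulnerable victim enhancement: +58 months
Adjusted term: 29 months + 39 months + 58 months = 126 months
Early plea reduction: 15% of 126 months = 18 months (rounded down)
After reduction: 126 − 18 = 108 months
Less pre-trial detention credit: 108 months − 17 months = 91 months
Minimum 19 months: 91 months meets the minimum, no increase.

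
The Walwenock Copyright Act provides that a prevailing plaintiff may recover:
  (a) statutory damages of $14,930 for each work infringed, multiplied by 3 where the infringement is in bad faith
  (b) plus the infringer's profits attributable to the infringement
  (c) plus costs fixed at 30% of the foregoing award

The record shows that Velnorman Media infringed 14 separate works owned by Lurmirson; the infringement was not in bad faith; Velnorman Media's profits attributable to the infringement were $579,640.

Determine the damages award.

$1,025,258

Statutory damages: 14 × $14,930 = $209,020
Infringement not in bad faith: no ×3 enhancement.
Combined award: $209,020 + $579,640 = $788,660
Costs: 30% of $788,660 = $236,598
Award plus costs: $788,660 + $236,598 = $1,025,258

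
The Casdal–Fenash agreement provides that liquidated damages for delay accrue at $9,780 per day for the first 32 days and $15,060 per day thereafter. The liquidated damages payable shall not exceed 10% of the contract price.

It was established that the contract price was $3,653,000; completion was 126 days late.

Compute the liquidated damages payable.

Liquidated damages: $365,300

First 32 days: 32 × $9,780 = $312,960
Remaining days: (126 − 32) × $15,060 = $1,415,640
Accrued per-day damages: $312,960 + $1,415,640 = $1,728,600
Cap: 10% of $3,653,000 = $365,300
Cap at $365,300: $1,728,600 exceeds the cap → $365,300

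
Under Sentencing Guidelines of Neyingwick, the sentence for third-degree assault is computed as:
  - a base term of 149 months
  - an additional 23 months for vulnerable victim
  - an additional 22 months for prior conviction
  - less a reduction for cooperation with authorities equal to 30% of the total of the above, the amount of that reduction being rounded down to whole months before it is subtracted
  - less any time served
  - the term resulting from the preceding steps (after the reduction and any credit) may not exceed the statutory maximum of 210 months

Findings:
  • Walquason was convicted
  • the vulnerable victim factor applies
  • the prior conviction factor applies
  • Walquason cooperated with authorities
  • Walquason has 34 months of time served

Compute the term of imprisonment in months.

102 months

Vulnerable victim enhancement: +23 months
Prior conviction enhancement: +22 months
Adjusted term: 149 months + 23 months + 22 months = 194 months
Cooperation with authorities reduction: 30% of 194 months = 58 months (rounded down)
After reduction: 194 − 58 = 136 months
Less time served: 136 months − 34 months = 102 months
Cap at 210 months: 102 months is within the cap, no reduction.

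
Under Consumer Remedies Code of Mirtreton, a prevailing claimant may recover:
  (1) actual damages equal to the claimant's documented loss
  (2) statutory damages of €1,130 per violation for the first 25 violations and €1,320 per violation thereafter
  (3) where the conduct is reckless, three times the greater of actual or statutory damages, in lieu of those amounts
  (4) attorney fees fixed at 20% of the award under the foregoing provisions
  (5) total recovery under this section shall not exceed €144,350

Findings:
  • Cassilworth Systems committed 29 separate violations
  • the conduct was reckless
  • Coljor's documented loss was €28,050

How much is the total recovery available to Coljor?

Total recovery: €120,708

First 25 violations: 25 × €1,130 = €28,250
Remaining violations: (29 − 25) × €1,320 = €5,280
Statutory damages: €28,250 + €5,280 = €33,530
Greater of actual damages (€28,050) or statutory damages (€33,530): €33,530
Trebled: 3 × €33,530 = €100,590
Attorney fees: 20% of €100,590 = €20,118
Total before cap: €100,590 + €20,118 = €120,708
Cap at €144,350: €120,708 is within the cap, no reduction.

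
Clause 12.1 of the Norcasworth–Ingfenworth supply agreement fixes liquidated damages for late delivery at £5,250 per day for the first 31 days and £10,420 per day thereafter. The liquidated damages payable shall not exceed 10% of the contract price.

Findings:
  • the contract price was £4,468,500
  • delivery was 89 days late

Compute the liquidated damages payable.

First 31 days: 31 × £5,250 = £162,750
Remaining days: (89 − 31) × £10,420 = £604,360
Accrued per-day damages: £162,750 + £604,360 = £767,110
Cap: 10% of £4,468,500 = £446,850
Cap at £446,850: £767,110 exceeds the cap → £446,850

£446,850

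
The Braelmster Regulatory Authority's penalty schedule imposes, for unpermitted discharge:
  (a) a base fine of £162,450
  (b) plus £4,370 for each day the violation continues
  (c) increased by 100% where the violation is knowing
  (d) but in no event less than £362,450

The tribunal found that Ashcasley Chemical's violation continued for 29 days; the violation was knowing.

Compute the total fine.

Per-day component: 29 × £4,370 = £126,730
Base plus per-day: £162,450 + £126,730 = £289,180
Enhancement: 100% of £289,180 = £289,180
Enhanced fine: £289,180 + £289,180 = £578,360
Minimum £362,450: £578,360 meets the minimum, no increase.

£578,360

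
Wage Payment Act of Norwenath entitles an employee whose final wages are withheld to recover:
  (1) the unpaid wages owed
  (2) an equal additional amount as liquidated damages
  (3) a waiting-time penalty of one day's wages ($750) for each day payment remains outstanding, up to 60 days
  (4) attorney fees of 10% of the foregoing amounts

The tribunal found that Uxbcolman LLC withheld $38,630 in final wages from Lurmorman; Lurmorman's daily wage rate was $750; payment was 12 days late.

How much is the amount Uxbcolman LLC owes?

$94,886

Liquidated damages (equal amount): $38,630
Penalty days: min(12, 60) = 12
Waiting-time penalty: 12 × $750 = $9,000
Subtotal: $38,630 + $38,630 + $9,000 = $86,260
Attorney fees: 10% of $86,260 = $8,626
Total award: $86,260 + $8,626 = $94,886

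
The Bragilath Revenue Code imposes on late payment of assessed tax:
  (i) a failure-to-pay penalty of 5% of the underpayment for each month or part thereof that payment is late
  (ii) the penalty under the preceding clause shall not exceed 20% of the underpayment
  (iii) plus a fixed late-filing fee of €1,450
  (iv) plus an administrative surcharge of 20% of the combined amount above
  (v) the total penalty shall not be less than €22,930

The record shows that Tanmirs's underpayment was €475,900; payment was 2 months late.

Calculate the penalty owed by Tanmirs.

Accrued rate: 5% × 2 = 10%, capped at 20% → 10%
Failure-to-pay penalty: 10% of €475,900 = €47,590
Penalty before surcharge: €47,590 + €1,450 = €49,040
Administrative surcharge: 20% of €49,040 = €9,808
Total penalty: €49,040 + €9,808 = €58,848
Minimum €22,930: €58,848 meets the minimum, no increase.

€58,848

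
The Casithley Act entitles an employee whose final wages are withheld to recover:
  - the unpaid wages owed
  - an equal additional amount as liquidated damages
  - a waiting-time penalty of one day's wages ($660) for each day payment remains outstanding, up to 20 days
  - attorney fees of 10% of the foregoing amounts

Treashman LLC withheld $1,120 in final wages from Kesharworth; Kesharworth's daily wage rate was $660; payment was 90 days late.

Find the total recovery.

$16,984

Liquidated damages (equal amount): $1,120
Penalty days: min(90, 20) = 20
Waiting-time penalty: 20 × $660 = $13,200
Subtotal: $1,120 + $1,120 + $13,200 = $15,440
Attorney fees: 10% of $15,440 = $1,544
Total award: $15,440 + $1,544 = $16,984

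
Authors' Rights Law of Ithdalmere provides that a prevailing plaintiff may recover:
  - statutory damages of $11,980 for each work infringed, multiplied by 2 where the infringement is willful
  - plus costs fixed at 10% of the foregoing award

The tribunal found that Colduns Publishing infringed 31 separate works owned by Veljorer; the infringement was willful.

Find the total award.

Statutory damages: 31 × $11,980 = $371,380
Doubled: 2 × $371,380 = $742,760
Costs: 10% of $742,760 = $74,276
Award plus costs: $742,760 + $74,276 = $817,036

$817,036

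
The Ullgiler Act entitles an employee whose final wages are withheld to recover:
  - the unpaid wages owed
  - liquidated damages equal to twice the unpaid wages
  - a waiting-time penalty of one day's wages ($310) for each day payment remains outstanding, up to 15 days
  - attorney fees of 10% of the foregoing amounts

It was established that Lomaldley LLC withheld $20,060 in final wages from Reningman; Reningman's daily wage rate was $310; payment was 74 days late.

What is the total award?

Total award: $71,313

Doubled: 2 × $20,060 = $40,120
Penalty days: min(74, 15) = 15
Waiting-time penalty: 15 × $310 = $4,650
Subtotal: $20,060 + $40,120 + $4,650 = $64,830
Attorney fees: 10% of $64,830 = $6,483
Total award: $64,830 + $6,483 = $71,313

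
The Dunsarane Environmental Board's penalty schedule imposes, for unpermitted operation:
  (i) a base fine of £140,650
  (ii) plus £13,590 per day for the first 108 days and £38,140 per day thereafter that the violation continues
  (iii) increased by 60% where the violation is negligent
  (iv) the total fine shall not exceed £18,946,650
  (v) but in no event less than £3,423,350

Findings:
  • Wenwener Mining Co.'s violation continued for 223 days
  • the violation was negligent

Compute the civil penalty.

£9,591,152

First 108 days: 108 × £13,590 = £1,467,720
Remaining days: (223 − 108) × £38,140 = £4,386,100
Per-day component: £1,467,720 + £4,386,100 = £5,853,820
Base plus per-day: £140,650 + £5,853,820 = £5,994,470
Enhancement: 60% of £5,994,470 = £3,596,682
Enhanced fine: £5,994,470 + £3,596,682 = £9,591,152
Cap at £18,946,650: £9,591,152 is within the cap, no reduction.
Minimum £3,423,350: £9,591,152 meets the minimum, no increase.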